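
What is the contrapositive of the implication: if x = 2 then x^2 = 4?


The contrapositive of (P → Q) is (¬Q → ¬P); it is logically equivalent to the original.
Here P = 'x = 2' and Q = 'x^2 = 4'.

If not (x^2 = 4), then not (x = 2).


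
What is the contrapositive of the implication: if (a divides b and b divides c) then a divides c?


The contrapositive of (P → Q) is (¬Q → ¬P); it is logically equivalent to the original.
Here P = '(a divides b and b divides c)' and Q = 'a divides c'.

If not (a divides c), then not ((a divides b and b divides c)).


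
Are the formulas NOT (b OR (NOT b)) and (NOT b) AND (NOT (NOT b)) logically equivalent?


Compare truth tables:
b | φ | ψ
---------
F | F | F
T | F | F
The columns φ and ψ agree on every row.

Yes, they are logically equivalent.


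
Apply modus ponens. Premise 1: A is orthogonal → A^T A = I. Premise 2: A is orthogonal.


Modus ponens: from (P → Q) and P, infer Q.
P = 'A is orthogonal' is asserted, and P → Q holds, so Q follows.

A^T A = I.


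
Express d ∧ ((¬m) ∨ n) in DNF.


Step 1: Distribute ∧ over ∨: d ∧ ((¬m) ∨ n) = (d ∧ (¬m)) ∨ (d ∧ n).

(d ∧ (¬m)) ∨ (d ∧ n)


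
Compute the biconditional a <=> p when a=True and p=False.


Biconditional is true when both operands have the same truth value.
Substitute: a=True, p=False.
True <=> False evaluates to False.

False


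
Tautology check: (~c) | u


Build the truth table over {c, u}:
c | u | φ
---------
False | False | True
True | False | False
False | True | True
True | True | True
Counterexample at row 2: with c=True, u=False, the formula is False.

No, it is not a tautology.


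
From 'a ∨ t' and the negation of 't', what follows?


Disjunctive syllogism: from (P ∨ Q) and ¬P, infer Q.
One disjunct, 't', is ruled out; the other must hold.

a


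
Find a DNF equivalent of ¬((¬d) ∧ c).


Step 1: Apply De Morgan: ¬((¬d) ∧ c) = ¬(¬d) ∨ ¬c.
Step 2: Eliminate any double negations (¬¬X = X).

d ∨ (¬c)


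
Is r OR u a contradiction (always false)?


Truth table over {r, u}:
r | u | φ
---------
F | F | F
T | F | T
F | T | T
T | T | T
Satisfying assignment at row 2: r=T, u=F gives T.

No, it is not a contradiction.


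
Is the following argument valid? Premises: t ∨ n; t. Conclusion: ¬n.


This is affirming a disjunct (fallacy). There exist truth assignments where the premises are all true but the conclusion is false.

Invalid.


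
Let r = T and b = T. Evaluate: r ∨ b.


Disjunction is false only when both operands are false.
Substitute: r=T, b=T.
T ∨ T evaluates to T.

T


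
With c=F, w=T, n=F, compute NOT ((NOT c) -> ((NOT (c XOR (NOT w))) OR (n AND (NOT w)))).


Substitute c=F, w=T, n=F:
NOT c = T
NOT w = F
c XOR (NOT w) = F XOR F = F
NOT (c XOR (NOT w)) = T
NOT w = F
n AND (NOT w) = F AND F = F
(NOT (c XOR (NOT w))) OR (n AND (NOT w)) = T OR F = T
(NOT c) -> ((NOT (c XOR (NOT w))) OR (n AND (NOT w))) = T -> T = T
NOT ((NOT c) -> ((NOT (c XOR (NOT w))) OR (n AND (NOT w)))) = F

F


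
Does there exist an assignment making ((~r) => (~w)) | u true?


Search for a satisfying assignment over {r, u, w}.
Try r=False, u=False, w=False: the formula evaluates to True.
A satisfying assignment exists.

Satisfiable.


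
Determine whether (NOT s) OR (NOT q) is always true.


Build the truth table over {q, s}:
q | s | φ
---------
F | F | T
T | F | T
F | T | T
T | T | F
Counterexample at row 4: with q=T, s=T, the formula is F.

No, it is not a tautology.


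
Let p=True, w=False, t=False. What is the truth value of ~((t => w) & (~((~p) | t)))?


Substitute p=True, w=False, t=False:
t => w = False => False = True
~p = False
(~p) | t = False | False = False
~((~p) | t) = True
(t => w) & (~((~p) | t)) = True & True = True
~((t => w) & (~((~p) | t))) = False

False


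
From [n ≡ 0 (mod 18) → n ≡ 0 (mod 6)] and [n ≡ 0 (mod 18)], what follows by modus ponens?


Modus ponens: from (P → Q) and P, infer Q.
P = 'n ≡ 0 (mod 18)' is asserted, and P → Q holds, so Q follows.

n ≡ 0 (mod 6).


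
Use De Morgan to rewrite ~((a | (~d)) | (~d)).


De Morgan: the negation of a disjunction is the conjunction of the negations.
Distribute ~ across |, flipping it to &, and negate each literal.

((~a) & d) & d


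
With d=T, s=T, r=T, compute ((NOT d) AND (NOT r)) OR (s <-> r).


Substitute d=T, s=T, r=T:
NOT d = F
NOT r = F
(NOT d) AND (NOT r) = F AND F = F
s <-> r = T <-> T = T
((NOT d) AND (NOT r)) OR (s <-> r) = F OR T = T

T


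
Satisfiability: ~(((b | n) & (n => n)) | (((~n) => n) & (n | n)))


Search for a satisfying assignment over {b, n}.
Try b=False, n=False: the formula evaluates to True.
A satisfying assignment exists.

Satisfiable.


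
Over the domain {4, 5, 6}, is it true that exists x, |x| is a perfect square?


Evaluate the predicate on each element: 4:True, 5:False, 6:False.
Witness x = 4 satisfies the predicate.

True


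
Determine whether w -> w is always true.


Build the truth table over {w}:
w | φ
-----
F | T
T | T
Every row evaluates to true.

Yes, it is a tautology.


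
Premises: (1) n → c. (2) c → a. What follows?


Hypothetical syllogism: from (P → Q) and (Q → R), infer (P → R).
Chain the two implications through the shared middle term 'c'.

n → a


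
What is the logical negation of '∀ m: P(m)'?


¬(∀ x: φ) = ∃ x: ¬φ, and ¬(∃ x: φ) = ∀ x: ¬φ.
Apply to the universal statement.

∃ m: ¬(P(m))


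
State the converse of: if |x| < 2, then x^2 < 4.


The converse of (P → Q) is (Q → P). It is not in general equivalent to the original.
Here P = '|x| < 2' and Q = 'x^2 < 4'.

If x^2 < 4, then |x| < 2.


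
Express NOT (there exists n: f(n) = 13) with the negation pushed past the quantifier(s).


¬(for all x: φ) = there exists x: ¬φ, and ¬(there exists x: φ) = for all x: ¬φ.
Apply to the existential statement.

for all n: NOT(f(n) = 13)


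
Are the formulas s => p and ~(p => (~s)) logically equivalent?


Compare truth tables:
p | s | φ | ψ
-------------
False | False | True | False
True | False | True | False
False | True | False | False
True | True | True | True
They differ at row 1 (p=False, s=False): φ=True but ψ=False.

No, they are not logically equivalent.


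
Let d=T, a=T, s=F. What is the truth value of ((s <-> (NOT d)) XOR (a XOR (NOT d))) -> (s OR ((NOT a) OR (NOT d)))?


Substitute d=T, a=T, s=F:
NOT d = F
s <-> (NOT d) = F <-> F = T
NOT d = F
a XOR (NOT d) = T XOR F = T
(s <-> (NOT d)) XOR (a XOR (NOT d)) = T XOR T = F
NOT a = F
NOT d = F
(NOT a) OR (NOT d) = F OR F = F
s OR ((NOT a) OR (NOT d)) = F OR F = F
((s <-> (NOT d)) XOR (a XOR (NOT d))) -> (s OR ((NOT a) OR (NOT d))) = F -> F = T

T


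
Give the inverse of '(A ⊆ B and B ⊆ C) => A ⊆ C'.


The inverse of (P → Q) is (¬P → ¬Q). It is equivalent to the converse, not to the original.
Here P = '(A ⊆ B and B ⊆ C)' and Q = 'A ⊆ C'.

If not ((A ⊆ B and B ⊆ C)), then not (A ⊆ C).


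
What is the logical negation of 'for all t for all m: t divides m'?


Negation flips each quantifier (∀↔∃) and negates the inner predicate.
¬(for all t for all m: φ) = there exists t there exists m: ¬φ.

there exists t there exists m: NOT(t divides m)


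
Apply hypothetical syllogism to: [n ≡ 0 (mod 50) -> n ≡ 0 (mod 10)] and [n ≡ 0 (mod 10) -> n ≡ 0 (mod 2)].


Hypothetical syllogism: from (P → Q) and (Q → R), infer (P → R).
Chain the two implications through the shared middle term 'n ≡ 0 (mod 10)'.

n ≡ 0 (mod 50) -> n ≡ 0 (mod 2)


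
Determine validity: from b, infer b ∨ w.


This matches the form of disjunction introduction: the conclusion follows in every model of the premises.

Valid.


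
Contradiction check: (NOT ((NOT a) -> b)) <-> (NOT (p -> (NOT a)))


Truth table over {a, b, p}:
a | b | p | φ
-------------
F | F | F | F
T | F | F | T
F | T | F | T
T | T | F | T
F | F | T | F
T | F | T | F
F | T | T | T
T | T | T | F
Satisfying assignment at row 2: a=T, b=F, p=F gives T.

No, it is not a contradiction.


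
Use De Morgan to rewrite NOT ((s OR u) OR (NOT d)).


De Morgan: the negation of a disjunction is the conjunction of the negations.
Distribute NOT across OR, flipping it to AND, and negate each literal.

((NOT s) AND (NOT u)) AND d


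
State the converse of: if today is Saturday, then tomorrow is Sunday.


The converse of (P → Q) is (Q → P). It is not in general equivalent to the original.
Here P = 'today is Saturday' and Q = 'tomorrow is Sunday'.

If tomorrow is Sunday, then today is Saturday.


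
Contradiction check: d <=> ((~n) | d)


Truth table over {d, n}:
d | n | φ
---------
False | False | False
True | False | True
False | True | True
True | True | True
Satisfying assignment at row 2: d=True, n=False gives True.

No, it is not a contradiction.


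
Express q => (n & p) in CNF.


Step 1: Rewrite q → (n ∧ p) as ¬q ∨ (n ∧ p).
Step 2: Distribute ∨ over ∧.

((~q) | n) & ((~q) | p)


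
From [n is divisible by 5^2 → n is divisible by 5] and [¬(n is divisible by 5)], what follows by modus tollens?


Modus tollens: from (P → Q) and ¬Q, infer ¬P.
Q = 'n is divisible by 5' is denied; since P → Q, P must also fail.

Not (n is divisible by 5^2).


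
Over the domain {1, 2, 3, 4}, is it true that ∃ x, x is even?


Evaluate the predicate on each element: 1:F, 2:T, 3:F, 4:T.
Witness x = 2 satisfies the predicate.

T


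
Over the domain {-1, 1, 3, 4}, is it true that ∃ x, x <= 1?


Evaluate the predicate on each element: -1:T, 1:T, 3:F, 4:F.
Witness x = -1 satisfies the predicate.

T


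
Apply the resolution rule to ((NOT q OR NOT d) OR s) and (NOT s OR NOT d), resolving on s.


The clauses contain complementary literals s and NOTs.
Resolution eliminates this pair and disjoins the remaining literals (merging duplicates).

(NOT d OR NOT q)


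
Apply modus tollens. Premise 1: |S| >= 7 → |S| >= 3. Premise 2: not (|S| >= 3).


Modus tollens: from (P → Q) and ¬Q, infer ¬P.
Q = '|S| >= 3' is denied; since P → Q, P must also fail.

Not (|S| >= 7).


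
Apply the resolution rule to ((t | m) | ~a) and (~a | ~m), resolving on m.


The clauses contain complementary literals m and ~m.
Resolution eliminates this pair and disjoins the remaining literals (merging duplicates).

(~a | t)


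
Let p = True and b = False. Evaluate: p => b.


Implication is false only when antecedent is true and consequent is false.
Substitute: p=True, b=False.
True => False evaluates to False.

False


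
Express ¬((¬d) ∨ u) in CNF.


Step 1: Apply De Morgan: ¬((¬d) ∨ u) = ¬(¬d) ∧ ¬u.
Step 2: Eliminate any double negations (¬¬X = X).

d ∧ (¬u)


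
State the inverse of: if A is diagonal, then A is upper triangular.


The inverse of (P → Q) is (¬P → ¬Q). It is equivalent to the converse, not to the original.
Here P = 'A is diagonal' and Q = 'A is upper triangular'.

If not (A is diagonal), then not (A is upper triangular).


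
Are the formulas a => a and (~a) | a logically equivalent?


Compare truth tables:
a | φ | ψ
---------
False | True | True
True | True | True
The columns φ and ψ agree on every row.

Yes, they are logically equivalent.


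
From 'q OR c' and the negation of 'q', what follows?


Disjunctive syllogism: from (P ∨ Q) and ¬P, infer Q.
One disjunct, 'q', is ruled out; the other must hold.

c


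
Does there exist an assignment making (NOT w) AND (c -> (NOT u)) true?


Search for a satisfying assignment over {c, u, w}.
Try c=F, u=F, w=F: the formula evaluates to T.
A satisfying assignment exists.

Satisfiable.


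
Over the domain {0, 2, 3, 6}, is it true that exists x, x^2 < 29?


Evaluate the predicate on each element: 0:True, 2:True, 3:True, 6:False.
Witness x = 0 satisfies the predicate.

True


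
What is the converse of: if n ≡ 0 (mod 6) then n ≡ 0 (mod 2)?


The converse of (P → Q) is (Q → P). It is not in general equivalent to the original.
Here P = 'n ≡ 0 (mod 6)' and Q = 'n ≡ 0 (mod 2)'.

If n ≡ 0 (mod 2), then n ≡ 0 (mod 6).


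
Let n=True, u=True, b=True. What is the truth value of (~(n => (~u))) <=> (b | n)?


Substitute n=True, u=True, b=True:
~u = False
n => (~u) = True => False = False
~(n => (~u)) = True
b | n = True | True = True
(~(n => (~u))) <=> (b | n) = True <=> True = True

True


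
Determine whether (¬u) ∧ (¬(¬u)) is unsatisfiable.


Truth table over {u}:
u | φ
-----
F | F
T | F
Every row is false.

Yes, it is a contradiction.


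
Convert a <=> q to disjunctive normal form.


Step 1: a ↔ q is true exactly when both agree: (a ∧ q) ∨ (¬a ∧ ¬q).

(a & q) | ((~a) & (~q))


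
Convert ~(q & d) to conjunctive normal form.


Step 1: Apply De Morgan: ¬(q ∧ d) = ¬q ∨ ¬d.

(~q) | (~d)


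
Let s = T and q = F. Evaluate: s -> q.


Implication is false only when antecedent is true and consequent is false.
Substitute: s=T, q=F.
T -> F evaluates to F.

F


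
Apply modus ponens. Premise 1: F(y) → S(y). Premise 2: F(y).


Modus ponens: from (P → Q) and P, infer Q.
P = 'F(y)' is asserted, and P → Q holds, so Q follows.

S(y).


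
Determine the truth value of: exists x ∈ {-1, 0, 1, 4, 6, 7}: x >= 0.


Evaluate the predicate on each element: -1:False, 0:True, 1:True, 4:True, 6:True, 7:True.
Witness x = 0 satisfies the predicate.

True


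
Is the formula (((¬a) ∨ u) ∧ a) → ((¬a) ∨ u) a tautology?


Build the truth table over {a, u}:
a | u | φ
---------
F | F | T
T | F | T
F | T | T
T | T | T
Every row evaluates to true.

Yes, it is a tautology.


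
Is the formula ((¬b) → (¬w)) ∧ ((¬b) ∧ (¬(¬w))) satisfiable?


Check all 4 assignments over {b, w}:
b | w | φ
---------
F | F | F
T | F | F
F | T | F
T | T | F
No assignment makes the formula true.

Unsatisfiable.


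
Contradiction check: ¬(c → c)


Truth table over {c}:
c | φ
-----
F | F
T | F
Every row is false.

Yes, it is a contradiction.


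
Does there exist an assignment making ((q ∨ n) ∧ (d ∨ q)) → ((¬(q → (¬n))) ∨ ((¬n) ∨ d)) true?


Search for a satisfying assignment over {d, n, q}.
Try d=F, n=F, q=F: the formula evaluates to T.
A satisfying assignment exists.

Satisfiable.


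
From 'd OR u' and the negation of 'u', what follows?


Disjunctive syllogism: from (P ∨ Q) and ¬P, infer Q.
One disjunct, 'u', is ruled out; the other must hold.

d


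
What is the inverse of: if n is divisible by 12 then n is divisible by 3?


The inverse of (P → Q) is (¬P → ¬Q). It is equivalent to the converse, not to the original.
Here P = 'n is divisible by 12' and Q = 'n is divisible by 3'.

If not (n is divisible by 12), then not (n is divisible by 3).


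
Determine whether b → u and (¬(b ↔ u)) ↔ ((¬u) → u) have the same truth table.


Compare truth tables:
b | u | φ | ψ
-------------
F | F | T | T
T | F | F | F
F | T | T | T
T | T | T | F
They differ at row 4 (b=T, u=T): φ=T but ψ=F.

No, they are not logically equivalent.


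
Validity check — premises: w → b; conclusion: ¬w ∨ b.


This matches the form of material implication: the conclusion follows in every model of the premises.

Valid.


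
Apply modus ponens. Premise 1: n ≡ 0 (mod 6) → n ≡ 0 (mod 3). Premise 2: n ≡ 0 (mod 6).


Modus ponens: from (P → Q) and P, infer Q.
P = 'n ≡ 0 (mod 6)' is asserted, and P → Q holds, so Q follows.

n ≡ 0 (mod 3).


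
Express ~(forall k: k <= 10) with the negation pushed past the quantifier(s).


¬(forall x: φ) = exists x: ¬φ, and ¬(exists x: φ) = forall x: ¬φ.
Apply to the universal statement.

exists k: ~(k <= 10)


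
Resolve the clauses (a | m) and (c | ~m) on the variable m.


The clauses contain complementary literals m and ~m.
Resolution eliminates this pair and disjoins the remaining literals (merging duplicates).

(a | c)


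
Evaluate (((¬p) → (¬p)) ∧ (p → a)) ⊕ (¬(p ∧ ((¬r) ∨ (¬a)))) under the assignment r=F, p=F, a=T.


Substitute r=F, p=F, a=T:
… (earlier sub-steps elided)
¬p = T
(¬p) → (¬p) = T → T = T
p → a = F → T = T
((¬p) → (¬p)) ∧ (p → a) = T ∧ T = T
¬r = T
¬a = F
(¬r) ∨ (¬a) = T ∨ F = T
p ∧ ((¬r) ∨ (¬a)) = F ∧ T = F
¬(p ∧ ((¬r) ∨ (¬a))) = T
(((¬p) → (¬p)) ∧ (p → a)) ⊕ (¬(p ∧ ((¬r) ∨ (¬a)))) = T ⊕ T = F

F


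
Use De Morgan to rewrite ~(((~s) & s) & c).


De Morgan: the negation of a conjunction is the disjunction of the negations.
Distribute ~ across &, flipping it to |, and negate each literal.

(s | (~s)) | (~c)


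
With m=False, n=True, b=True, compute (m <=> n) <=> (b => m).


Substitute m=False, n=True, b=True:
m <=> n = False <=> True = False
b => m = True => False = False
(m <=> n) <=> (b => m) = False <=> False = True

True


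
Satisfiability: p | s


Search for a satisfying assignment over {p, s}.
Try p=True, s=False: the formula evaluates to True.
A satisfying assignment exists.

Satisfiable.


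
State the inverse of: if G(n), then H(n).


The inverse of (P → Q) is (¬P → ¬Q). It is equivalent to the converse, not to the original.
Here P = 'G(n)' and Q = 'H(n)'.

If not (G(n)), then not (H(n)).


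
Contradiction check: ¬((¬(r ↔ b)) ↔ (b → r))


Truth table over {b, r}:
b | r | φ
---------
F | F | T
T | F | T
F | T | F
T | T | T
Satisfying assignment at row 1: b=F, r=F gives T.

No, it is not a contradiction.


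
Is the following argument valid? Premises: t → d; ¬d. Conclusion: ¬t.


This matches the form of modus tollens: the conclusion follows in every model of the premises.

Valid.


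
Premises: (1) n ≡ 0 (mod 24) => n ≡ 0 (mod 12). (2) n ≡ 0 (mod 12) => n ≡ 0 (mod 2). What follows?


Hypothetical syllogism: from (P → Q) and (Q → R), infer (P → R).
Chain the two implications through the shared middle term 'n ≡ 0 (mod 12)'.

n ≡ 0 (mod 24) => n ≡ 0 (mod 2)


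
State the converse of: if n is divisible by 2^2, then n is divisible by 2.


The converse of (P → Q) is (Q → P). It is not in general equivalent to the original.
Here P = 'n is divisible by 2^2' and Q = 'n is divisible by 2'.

If n is divisible by 2, then n is divisible by 2^2.


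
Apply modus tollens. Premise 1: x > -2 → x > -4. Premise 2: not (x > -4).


Modus tollens: from (P → Q) and ¬Q, infer ¬P.
Q = 'x > -4' is denied; since P → Q, P must also fail.

Not (x > -2).


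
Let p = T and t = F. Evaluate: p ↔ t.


Biconditional is true when both operands have the same truth value.
Substitute: p=T, t=F.
T ↔ F evaluates to F.

F


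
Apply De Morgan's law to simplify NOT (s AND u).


De Morgan: the negation of a conjunction is the disjunction of the negations.
Distribute NOT across AND, flipping it to OR, and negate each literal.

(NOT s) OR (NOT u)


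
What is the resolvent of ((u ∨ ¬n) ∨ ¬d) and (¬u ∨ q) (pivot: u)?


The clauses contain complementary literals u and ¬u.
Resolution eliminates this pair and disjoins the remaining literals (merging duplicates).

((¬d ∨ ¬n) ∨ q)


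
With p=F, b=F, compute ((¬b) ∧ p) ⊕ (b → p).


Substitute p=F, b=F:
¬b = T
(¬b) ∧ p = T ∧ F = F
b → p = F → F = T
((¬b) ∧ p) ⊕ (b → p) = F ⊕ T = T

T


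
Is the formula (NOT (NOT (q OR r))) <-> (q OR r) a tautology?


Build the truth table over {q, r}:
q | r | φ
---------
F | F | T
T | F | T
F | T | T
T | T | T
Every row evaluates to true.

Yes, it is a tautology.


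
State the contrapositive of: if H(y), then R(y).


The contrapositive of (P → Q) is (¬Q → ¬P); it is logically equivalent to the original.
Here P = 'H(y)' and Q = 'R(y)'.

If not (R(y)), then not (H(y)).


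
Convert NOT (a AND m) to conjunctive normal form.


Step 1: Apply De Morgan: ¬(a ∧ m) = ¬a ∨ ¬m.

(NOT a) OR (NOT m)


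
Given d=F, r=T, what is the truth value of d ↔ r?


Biconditional is true when both operands have the same truth value.
Substitute: d=F, r=T.
F ↔ T evaluates to F.

F


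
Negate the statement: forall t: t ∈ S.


¬(forall x: φ) = exists x: ¬φ, and ¬(exists x: φ) = forall x: ¬φ.
Apply to the universal statement.

exists t: ~(t ∈ S)


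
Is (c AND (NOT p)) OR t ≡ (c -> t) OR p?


Compare truth tables:
c | p | t | φ | ψ
-----------------
F | F | F | F | T
T | F | F | T | F
F | T | F | F | T
T | T | F | F | T
F | F | T | T | T
T | F | T | T | T
F | T | T | T | T
T | T | T | T | T
They differ at row 1 (c=F, p=F, t=F): φ=F but ψ=T.

No, they are not logically equivalent.


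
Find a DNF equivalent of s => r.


Step 1: Rewrite s → r as ¬s ∨ r.

(~s) | r


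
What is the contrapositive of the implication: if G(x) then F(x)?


The contrapositive of (P → Q) is (¬Q → ¬P); it is logically equivalent to the original.
Here P = 'G(x)' and Q = 'F(x)'.

If not (F(x)), then not (G(x)).


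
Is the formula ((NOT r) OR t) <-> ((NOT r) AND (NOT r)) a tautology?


Build the truth table over {r, t}:
r | t | φ
---------
F | F | T
T | F | T
F | T | T
T | T | F
Counterexample at row 4: with r=T, t=T, the formula is F.

No, it is not a tautology.


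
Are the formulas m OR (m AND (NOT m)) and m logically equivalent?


Compare truth tables:
m | φ | ψ
---------
F | F | F
T | T | T
The columns φ and ψ agree on every row.

Yes, they are logically equivalent.


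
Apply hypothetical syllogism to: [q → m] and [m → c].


Hypothetical syllogism: from (P → Q) and (Q → R), infer (P → R).
Chain the two implications through the shared middle term 'm'.

q → c


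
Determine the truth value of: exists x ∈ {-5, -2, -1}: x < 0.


Evaluate the predicate on each element: -5:True, -2:True, -1:True.
Witness x = -5 satisfies the predicate.

True


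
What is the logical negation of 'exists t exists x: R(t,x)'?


Negation flips each quantifier (∀↔∃) and negates the inner predicate.
¬(exists t exists x: φ) = forall t forall x: ¬φ.

forall t forall x: ~(R(t,x))


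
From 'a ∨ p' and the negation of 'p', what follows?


Disjunctive syllogism: from (P ∨ Q) and ¬P, infer Q.
One disjunct, 'p', is ruled out; the other must hold.

a


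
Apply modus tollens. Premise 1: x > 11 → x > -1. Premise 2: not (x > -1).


Modus tollens: from (P → Q) and ¬Q, infer ¬P.
Q = 'x > -1' is denied; since P → Q, P must also fail.

Not (x > 11).


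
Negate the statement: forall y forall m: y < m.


Negation flips each quantifier (∀↔∃) and negates the inner predicate.
¬(forall y forall m: φ) = exists y exists m: ¬φ.

exists y exists m: ~(y < m)


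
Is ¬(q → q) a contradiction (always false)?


Truth table over {q}:
q | φ
-----
F | F
T | F
Every row is false.

Yes, it is a contradiction.


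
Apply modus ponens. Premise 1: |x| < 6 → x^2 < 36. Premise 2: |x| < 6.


Modus ponens: from (P → Q) and P, infer Q.
P = '|x| < 6' is asserted, and P → Q holds, so Q follows.

x^2 < 36.


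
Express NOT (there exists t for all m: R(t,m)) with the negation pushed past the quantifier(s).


Negation flips each quantifier (∀↔∃) and negates the inner predicate.
¬(there exists t for all m: φ) = for all t there exists m: ¬φ.

for all t there exists m: NOT(R(t,m))


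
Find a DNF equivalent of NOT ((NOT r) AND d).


Step 1: Apply De Morgan: ¬((¬r) ∧ d) = ¬(¬r) ∨ ¬d.
Step 2: Eliminate any double negations (¬¬X = X).

r OR (NOT d)


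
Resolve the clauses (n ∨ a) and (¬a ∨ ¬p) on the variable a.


The clauses contain complementary literals a and ¬a.
Resolution eliminates this pair and disjoins the remaining literals (merging duplicates).

(n ∨ ¬p)


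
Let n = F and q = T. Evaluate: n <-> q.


Biconditional is true when both operands have the same truth value.
Substitute: n=F, q=T.
F <-> T evaluates to F.

F


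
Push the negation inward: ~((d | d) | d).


De Morgan: the negation of a disjunction is the conjunction of the negations.
Distribute ~ across |, flipping it to &, and negate each literal.

((~d) & (~d)) & (~d)


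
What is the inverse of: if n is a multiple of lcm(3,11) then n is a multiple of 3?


The inverse of (P → Q) is (¬P → ¬Q). It is equivalent to the converse, not to the original.
Here P = 'n is a multiple of lcm(3,11)' and Q = 'n is a multiple of 3'.

If not (n is a multiple of lcm(3,11)), then not (n is a multiple of 3).


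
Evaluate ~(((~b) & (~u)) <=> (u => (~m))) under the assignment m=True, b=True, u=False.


Substitute m=True, b=True, u=False:
~b = False
~u = True
(~b) & (~u) = False & True = False
~m = False
u => (~m) = False => False = True
((~b) & (~u)) <=> (u => (~m)) = False <=> True = False
~(((~b) & (~u)) <=> (u => (~m))) = True

True


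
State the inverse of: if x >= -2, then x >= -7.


The inverse of (P → Q) is (¬P → ¬Q). It is equivalent to the converse, not to the original.
Here P = 'x >= -2' and Q = 'x >= -7'.

If not (x >= -2), then not (x >= -7).


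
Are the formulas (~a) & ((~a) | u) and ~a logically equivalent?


Compare truth tables:
a | u | φ | ψ
-------------
False | False | True | True
True | False | False | False
False | True | True | True
True | True | False | False
The columns φ and ψ agree on every row.

Yes, they are logically equivalent.


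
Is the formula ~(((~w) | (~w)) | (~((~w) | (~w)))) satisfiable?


Check all 2 assignments over {w}:
w | φ
-----
False | False
True | False
No assignment makes the formula true.

Unsatisfiable.


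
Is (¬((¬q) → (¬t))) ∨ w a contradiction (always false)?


Truth table over {q, t, w}:
q | t | w | φ
-------------
F | F | F | F
T | F | F | F
F | T | F | T
T | T | F | F
F | F | T | T
T | F | T | T
F | T | T | T
T | T | T | T
Satisfying assignment at row 3: q=F, t=T, w=F gives T.

No, it is not a contradiction.


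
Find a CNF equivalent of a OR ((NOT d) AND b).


Step 1: Distribute ∨ over ∧: a ∨ ((¬d) ∧ b) = (a ∨ (¬d)) ∧ (a ∨ b).

(a OR (NOT d)) AND (a OR b)


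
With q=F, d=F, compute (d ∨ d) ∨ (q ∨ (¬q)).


Substitute q=F, d=F:
d ∨ d = F ∨ F = F
¬q = T
q ∨ (¬q) = F ∨ T = T
(d ∨ d) ∨ (q ∨ (¬q)) = F ∨ T = T

T


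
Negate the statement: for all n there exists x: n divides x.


Negation flips each quantifier (∀↔∃) and negates the inner predicate.
¬(for all n there exists x: φ) = there exists n for all x: ¬φ.

there exists n for all x: NOT(n divides x)


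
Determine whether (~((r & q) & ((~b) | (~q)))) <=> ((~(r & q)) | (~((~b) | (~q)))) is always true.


Build the truth table over {b, q, r}:
b | q | r | φ
-------------
False | False | False | True
True | False | False | True
False | True | False | True
True | True | False | True
False | False | True | True
True | False | True | True
False | True | True | True
True | True | True | True
Every row evaluates to true.

Yes, it is a tautology.


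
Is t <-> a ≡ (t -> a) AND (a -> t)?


Compare truth tables:
a | t | φ | ψ
-------------
F | F | T | T
T | F | F | F
F | T | F | F
T | T | T | T
The columns φ and ψ agree on every row.

Yes, they are logically equivalent.


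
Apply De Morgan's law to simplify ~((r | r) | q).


De Morgan: the negation of a disjunction is the conjunction of the negations.
Distribute ~ across |, flipping it to &, and negate each literal.

((~r) & (~r)) & (~q)


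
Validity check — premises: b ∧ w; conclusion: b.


This matches the form of conjunction elimination: the conclusion follows in every model of the premises.

Valid.


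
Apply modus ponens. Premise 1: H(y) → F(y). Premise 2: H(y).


Modus ponens: from (P → Q) and P, infer Q.
P = 'H(y)' is asserted, and P → Q holds, so Q follows.

F(y).


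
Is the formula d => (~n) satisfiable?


Search for a satisfying assignment over {d, n}.
Try d=False, n=False: the formula evaluates to True.
A satisfying assignment exists.

Satisfiable.


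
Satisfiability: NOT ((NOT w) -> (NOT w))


Check all 2 assignments over {w}:
w | φ
-----
F | F
T | F
No assignment makes the formula true.

Unsatisfiable.


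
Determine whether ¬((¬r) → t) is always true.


Build the truth table over {r, t}:
r | t | φ
---------
F | F | T
T | F | F
F | T | F
T | T | F
Counterexample at row 2: with r=T, t=F, the formula is F.

No, it is not a tautology.


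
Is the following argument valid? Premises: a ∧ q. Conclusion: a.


This matches the form of conjunction elimination: the conclusion follows in every model of the premises.

Valid.


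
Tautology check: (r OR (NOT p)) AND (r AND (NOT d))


Build the truth table over {d, p, r}:
d | p | r | φ
-------------
F | F | F | F
T | F | F | F
F | T | F | F
T | T | F | F
F | F | T | T
T | F | T | F
F | T | T | T
T | T | T | F
Counterexample at row 1: with d=F, p=F, r=F, the formula is F.

No, it is not a tautology.


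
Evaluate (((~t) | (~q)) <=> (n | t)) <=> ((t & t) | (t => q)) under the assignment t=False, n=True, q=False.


Substitute t=False, n=True, q=False:
~t = True
~q = True
(~t) | (~q) = True | True = True
n | t = True | False = True
((~t) | (~q)) <=> (n | t) = True <=> True = True
t & t = False & False = False
t => q = False => False = True
(t & t) | (t => q) = False | True = True
(((~t) | (~q)) <=> (n | t)) <=> ((t & t) | (t => q)) = True <=> True = True

True


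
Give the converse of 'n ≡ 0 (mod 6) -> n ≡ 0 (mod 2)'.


The converse of (P → Q) is (Q → P). It is not in general equivalent to the original.
Here P = 'n ≡ 0 (mod 6)' and Q = 'n ≡ 0 (mod 2)'.

If n ≡ 0 (mod 2), then n ≡ 0 (mod 6).


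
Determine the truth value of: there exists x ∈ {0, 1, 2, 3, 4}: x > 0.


Evaluate the predicate on each element: 0:F, 1:T, 2:T, 3:T, 4:T.
Witness x = 1 satisfies the predicate.

T


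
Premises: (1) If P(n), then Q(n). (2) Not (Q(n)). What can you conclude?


Modus tollens: from (P → Q) and ¬Q, infer ¬P.
Q = 'Q(n)' is denied; since P → Q, P must also fail.

Not (P(n)).


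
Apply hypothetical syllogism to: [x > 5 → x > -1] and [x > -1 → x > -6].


Hypothetical syllogism: from (P → Q) and (Q → R), infer (P → R).
Chain the two implications through the shared middle term 'x > -1'.

x > 5 → x > -6


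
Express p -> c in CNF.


Step 1: Rewrite p → c as ¬p ∨ c.

(NOT p) OR c


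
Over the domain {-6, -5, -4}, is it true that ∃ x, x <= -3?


Evaluate the predicate on each element: -6:T, -5:T, -4:T.
Witness x = -6 satisfies the predicate.

T


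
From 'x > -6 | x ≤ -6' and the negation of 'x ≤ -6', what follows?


Disjunctive syllogism: from (P ∨ Q) and ¬P, infer Q.
One disjunct, 'x ≤ -6', is ruled out; the other must hold.

x > -6


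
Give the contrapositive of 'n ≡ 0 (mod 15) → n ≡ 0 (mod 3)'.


The contrapositive of (P → Q) is (¬Q → ¬P); it is logically equivalent to the original.
Here P = 'n ≡ 0 (mod 15)' and Q = 'n ≡ 0 (mod 3)'.

If not (n ≡ 0 (mod 3)), then not (n ≡ 0 (mod 15)).


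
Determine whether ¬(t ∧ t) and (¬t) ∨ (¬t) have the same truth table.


Compare truth tables:
t | φ | ψ
---------
F | T | T
T | F | F
The columns φ and ψ agree on every row.

Yes, they are logically equivalent.


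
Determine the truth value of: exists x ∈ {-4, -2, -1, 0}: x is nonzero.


Evaluate the predicate on each element: -4:True, -2:True, -1:True, 0:False.
Witness x = -4 satisfies the predicate.

True


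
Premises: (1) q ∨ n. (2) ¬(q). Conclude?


Disjunctive syllogism: from (P ∨ Q) and ¬P, infer Q.
One disjunct, 'q', is ruled out; the other must hold.

n


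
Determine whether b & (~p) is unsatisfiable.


Truth table over {b, p}:
b | p | φ
---------
False | False | False
True | False | True
False | True | False
True | True | False
Satisfying assignment at row 2: b=True, p=False gives True.

No, it is not a contradiction.


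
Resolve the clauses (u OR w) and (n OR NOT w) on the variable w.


The clauses contain complementary literals w and NOTw.
Resolution eliminates this pair and disjoins the remaining literals (merging duplicates).

(u OR n)


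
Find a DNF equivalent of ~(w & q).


Step 1: Apply De Morgan: ¬(w ∧ q) = ¬w ∨ ¬q.

(~w) | (~q)


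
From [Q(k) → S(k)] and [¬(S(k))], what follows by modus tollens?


Modus tollens: from (P → Q) and ¬Q, infer ¬P.
Q = 'S(k)' is denied; since P → Q, P must also fail.

Not (Q(k)).


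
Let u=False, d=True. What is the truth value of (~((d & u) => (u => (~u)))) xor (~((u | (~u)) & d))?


Substitute u=False, d=True:
d & u = True & False = False
~u = True
u => (~u) = False => True = True
(d & u) => (u => (~u)) = False => True = True
~((d & u) => (u => (~u))) = False
~u = True
u | (~u) = False | True = True
(u | (~u)) & d = True & True = True
~((u | (~u)) & d) = False
(~((d & u) => (u => (~u)))) xor (~((u | (~u)) & d)) = False xor False = False

False


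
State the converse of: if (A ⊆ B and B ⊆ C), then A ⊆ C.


The converse of (P → Q) is (Q → P). It is not in general equivalent to the original.
Here P = '(A ⊆ B and B ⊆ C)' and Q = 'A ⊆ C'.

If A ⊆ C, then (A ⊆ B and B ⊆ C).


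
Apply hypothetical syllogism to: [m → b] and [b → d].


Hypothetical syllogism: from (P → Q) and (Q → R), infer (P → R).
Chain the two implications through the shared middle term 'b'.

m → d


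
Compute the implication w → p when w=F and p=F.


Implication is false only when antecedent is true and consequent is false.
Substitute: w=F, p=F.
F → F evaluates to T.

T


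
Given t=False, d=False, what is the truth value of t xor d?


Exclusive or is true when exactly one operand is true.
Substitute: t=False, d=False.
False xor False evaluates to False.

False


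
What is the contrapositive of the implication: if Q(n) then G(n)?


The contrapositive of (P → Q) is (¬Q → ¬P); it is logically equivalent to the original.
Here P = 'Q(n)' and Q = 'G(n)'.

If not (G(n)), then not (Q(n)).


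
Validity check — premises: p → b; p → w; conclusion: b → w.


This is (no valid rule). There exist truth assignments where the premises are all true but the conclusion is false.

Invalid.


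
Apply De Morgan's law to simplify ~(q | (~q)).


De Morgan: the negation of a disjunction is the conjunction of the negations.
Distribute ~ across |, flipping it to &, and negate each literal.

(~q) & q


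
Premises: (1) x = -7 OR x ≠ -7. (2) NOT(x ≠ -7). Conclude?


Disjunctive syllogism: from (P ∨ Q) and ¬P, infer Q.
One disjunct, 'x ≠ -7', is ruled out; the other must hold.

x = -7


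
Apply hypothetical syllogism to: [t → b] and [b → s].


Hypothetical syllogism: from (P → Q) and (Q → R), infer (P → R).
Chain the two implications through the shared middle term 'b'.

t → s


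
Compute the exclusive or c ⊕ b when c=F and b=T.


Exclusive or is true when exactly one operand is true.
Substitute: c=F, b=T.
F ⊕ T evaluates to T.

T


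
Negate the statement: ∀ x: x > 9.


¬(∀ x: φ) = ∃ x: ¬φ, and ¬(∃ x: φ) = ∀ x: ¬φ.
Apply to the universal statement.

∃ x: ¬(x > 9)


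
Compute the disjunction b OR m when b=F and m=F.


Disjunction is false only when both operands are false.
Substitute: b=F, m=F.
F OR F evaluates to F.

F


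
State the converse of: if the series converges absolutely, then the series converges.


The converse of (P → Q) is (Q → P). It is not in general equivalent to the original.
Here P = 'the series converges absolutely' and Q = 'the series converges'.

If the series converges, then the series converges absolutely.


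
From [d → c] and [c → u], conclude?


Hypothetical syllogism: from (P → Q) and (Q → R), infer (P → R).
Chain the two implications through the shared middle term 'c'.

d → u


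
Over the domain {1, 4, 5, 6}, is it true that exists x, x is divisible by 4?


Evaluate the predicate on each element: 1:False, 4:True, 5:False, 6:False.
Witness x = 4 satisfies the predicate.

True


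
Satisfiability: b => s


Search for a satisfying assignment over {b, s}.
Try b=False, s=False: the formula evaluates to True.
A satisfying assignment exists.

Satisfiable.


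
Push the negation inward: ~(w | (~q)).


De Morgan: the negation of a disjunction is the conjunction of the negations.
Distribute ~ across |, flipping it to &, and negate each literal.

(~w) & q


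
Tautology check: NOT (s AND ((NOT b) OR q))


Build the truth table over {b, q, s}:
b | q | s | φ
-------------
F | F | F | T
T | F | F | T
F | T | F | T
T | T | F | T
F | F | T | F
T | F | T | T
F | T | T | F
T | T | T | F
Counterexample at row 5: with b=F, q=F, s=T, the formula is F.

No, it is not a tautology.


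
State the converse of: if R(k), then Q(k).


The converse of (P → Q) is (Q → P). It is not in general equivalent to the original.
Here P = 'R(k)' and Q = 'Q(k)'.

If Q(k), then R(k).


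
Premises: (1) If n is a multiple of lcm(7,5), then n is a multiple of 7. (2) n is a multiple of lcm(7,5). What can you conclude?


Modus ponens: from (P → Q) and P, infer Q.
P = 'n is a multiple of lcm(7,5)' is asserted, and P → Q holds, so Q follows.

n is a multiple of 7.


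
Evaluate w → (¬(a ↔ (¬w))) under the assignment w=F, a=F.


Substitute w=F, a=F:
¬w = T
a ↔ (¬w) = F ↔ T = F
¬(a ↔ (¬w)) = T
w → (¬(a ↔ (¬w))) = F → T = T

T


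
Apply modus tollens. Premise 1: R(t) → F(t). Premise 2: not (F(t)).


Modus tollens: from (P → Q) and ¬Q, infer ¬P.
Q = 'F(t)' is denied; since P → Q, P must also fail.

Not (R(t)).


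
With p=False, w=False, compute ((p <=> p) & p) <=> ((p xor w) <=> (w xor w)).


Substitute p=False, w=False:
p <=> p = False <=> False = True
(p <=> p) & p = True & False = False
p xor w = False xor False = False
w xor w = False xor False = False
(p xor w) <=> (w xor w) = False <=> False = True
((p <=> p) & p) <=> ((p xor w) <=> (w xor w)) = False <=> True = False

False


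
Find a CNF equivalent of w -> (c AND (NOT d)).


Step 1: Rewrite w → (c ∧ (¬d)) as ¬w ∨ (c ∧ (¬d)).
Step 2: Distribute ∨ over ∧.

((NOT w) OR c) AND ((NOT w) OR (NOT d))


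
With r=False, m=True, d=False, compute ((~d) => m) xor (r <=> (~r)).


Substitute r=False, m=True, d=False:
~d = True
(~d) => m = True => True = True
~r = True
r <=> (~r) = False <=> True = False
((~d) => m) xor (r <=> (~r)) = True xor False = True

True


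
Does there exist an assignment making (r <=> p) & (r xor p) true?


Check all 4 assignments over {p, r}:
p | r | φ
---------
False | False | False
True | False | False
False | True | False
True | True | False
No assignment makes the formula true.

Unsatisfiable.


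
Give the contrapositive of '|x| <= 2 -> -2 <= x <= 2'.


The contrapositive of (P → Q) is (¬Q → ¬P); it is logically equivalent to the original.
Here P = '|x| <= 2' and Q = '-2 <= x <= 2'.

If not (-2 <= x <= 2), then not (|x| <= 2).


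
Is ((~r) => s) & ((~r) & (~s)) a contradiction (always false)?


Truth table over {r, s}:
r | s | φ
---------
False | False | False
True | False | False
False | True | False
True | True | False
Every row is false.

Yes, it is a contradiction.


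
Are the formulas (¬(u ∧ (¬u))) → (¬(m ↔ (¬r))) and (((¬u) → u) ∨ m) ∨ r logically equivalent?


Compare truth tables:
m | r | u | φ | ψ
-----------------
F | F | F | T | F
T | F | F | F | T
F | T | F | F | T
T | T | F | T | T
F | F | T | T | T
T | F | T | F | T
F | T | T | F | T
T | T | T | T | T
They differ at row 1 (m=F, r=F, u=F): φ=T but ψ=F.

No, they are not logically equivalent.
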